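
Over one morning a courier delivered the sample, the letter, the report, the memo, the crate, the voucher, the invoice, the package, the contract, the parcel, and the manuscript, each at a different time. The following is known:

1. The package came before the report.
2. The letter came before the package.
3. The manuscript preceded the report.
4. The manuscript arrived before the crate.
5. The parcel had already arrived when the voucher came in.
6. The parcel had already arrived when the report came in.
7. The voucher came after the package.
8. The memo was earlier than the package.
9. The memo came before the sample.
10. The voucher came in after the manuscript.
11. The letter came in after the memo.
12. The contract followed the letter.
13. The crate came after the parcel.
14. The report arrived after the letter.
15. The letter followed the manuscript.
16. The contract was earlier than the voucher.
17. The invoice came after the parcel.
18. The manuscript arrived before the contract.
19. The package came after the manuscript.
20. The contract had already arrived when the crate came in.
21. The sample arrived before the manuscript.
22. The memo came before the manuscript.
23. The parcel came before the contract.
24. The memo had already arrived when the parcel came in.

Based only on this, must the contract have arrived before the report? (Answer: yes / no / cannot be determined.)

No chain of stated constraints runs from the contract to the report, and none runs from the report to the contract either.
So the relative order of the contract and the report is not fixed by the given facts.

cannot be determined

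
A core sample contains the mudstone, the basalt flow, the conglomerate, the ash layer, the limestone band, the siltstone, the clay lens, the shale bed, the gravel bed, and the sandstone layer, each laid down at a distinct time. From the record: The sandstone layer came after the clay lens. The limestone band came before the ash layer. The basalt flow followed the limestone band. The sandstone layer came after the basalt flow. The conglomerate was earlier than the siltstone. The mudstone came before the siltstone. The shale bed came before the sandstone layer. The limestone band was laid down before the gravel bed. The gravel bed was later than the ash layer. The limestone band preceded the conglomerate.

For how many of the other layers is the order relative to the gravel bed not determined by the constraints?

7

Forced before the gravel bed: the ash layer and the limestone band.
That leaves the basalt flow, the clay lens, the conglomerate, the mudstone, the sandstone layer, the shale bed, and the siltstone with no forced order relative to the gravel bed — 7.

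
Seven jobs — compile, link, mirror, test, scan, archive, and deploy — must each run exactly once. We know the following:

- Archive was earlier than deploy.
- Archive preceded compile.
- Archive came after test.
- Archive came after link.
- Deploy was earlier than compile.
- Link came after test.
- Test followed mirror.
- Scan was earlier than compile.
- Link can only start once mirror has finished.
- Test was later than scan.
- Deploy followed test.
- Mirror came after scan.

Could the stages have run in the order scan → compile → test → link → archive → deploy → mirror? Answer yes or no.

no

The constraints require archive before compile, but in the proposed sequence compile appears ahead of archive. That one violation is enough.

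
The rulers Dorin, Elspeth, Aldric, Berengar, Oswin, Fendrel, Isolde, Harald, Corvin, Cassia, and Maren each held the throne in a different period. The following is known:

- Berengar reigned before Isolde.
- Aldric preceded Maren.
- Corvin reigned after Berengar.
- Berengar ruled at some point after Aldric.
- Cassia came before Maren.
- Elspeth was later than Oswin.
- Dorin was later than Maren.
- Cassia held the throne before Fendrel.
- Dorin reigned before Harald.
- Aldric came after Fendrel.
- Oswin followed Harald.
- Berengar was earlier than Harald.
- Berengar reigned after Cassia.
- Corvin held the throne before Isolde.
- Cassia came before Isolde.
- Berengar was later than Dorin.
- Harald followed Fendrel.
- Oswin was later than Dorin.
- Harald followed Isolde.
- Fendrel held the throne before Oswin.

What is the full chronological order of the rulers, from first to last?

The constraints fix every adjacent pair, so only one ordering works:
Cassia → Fendrel → Aldric → Maren → Dorin → Berengar → Corvin → Isolde → Harald → Oswin → Elspeth.

Cassia, Fendrel, Aldric, Maren, Dorin, Berengar, Corvin, Isolde, Harald, Oswin, Elspeth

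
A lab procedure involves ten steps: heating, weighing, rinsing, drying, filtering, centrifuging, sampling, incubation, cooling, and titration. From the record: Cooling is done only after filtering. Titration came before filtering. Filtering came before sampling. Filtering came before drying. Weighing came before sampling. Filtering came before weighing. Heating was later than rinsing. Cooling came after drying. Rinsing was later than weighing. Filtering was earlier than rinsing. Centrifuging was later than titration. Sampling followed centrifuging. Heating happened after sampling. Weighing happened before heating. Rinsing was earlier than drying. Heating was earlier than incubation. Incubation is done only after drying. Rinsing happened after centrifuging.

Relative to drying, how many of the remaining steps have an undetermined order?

2

Forced before drying: centrifuging, filtering, rinsing, titration, and weighing; forced after drying: cooling and incubation.
That leaves heating and sampling with no forced order relative to drying — 2.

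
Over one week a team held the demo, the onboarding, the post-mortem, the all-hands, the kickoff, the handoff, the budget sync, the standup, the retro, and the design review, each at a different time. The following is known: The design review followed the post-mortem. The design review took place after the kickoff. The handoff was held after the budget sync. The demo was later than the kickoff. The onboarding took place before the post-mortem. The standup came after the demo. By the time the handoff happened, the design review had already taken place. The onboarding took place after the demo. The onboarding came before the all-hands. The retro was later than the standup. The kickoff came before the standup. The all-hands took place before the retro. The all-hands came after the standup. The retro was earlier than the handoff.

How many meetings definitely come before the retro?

Directly stated before the retro: the all-hands and the standup.
The demo reaches the retro via the demo → the standup → the retro.
The kickoff reaches the retro via the kickoff → the standup → the retro.
The onboarding reaches the retro via the onboarding → the all-hands → the retro.
No chain forces the handoff (or any of the others) ahead of the retro.
That's the all-hands, the demo, the kickoff, the onboarding, and the standup — 5 in all.

5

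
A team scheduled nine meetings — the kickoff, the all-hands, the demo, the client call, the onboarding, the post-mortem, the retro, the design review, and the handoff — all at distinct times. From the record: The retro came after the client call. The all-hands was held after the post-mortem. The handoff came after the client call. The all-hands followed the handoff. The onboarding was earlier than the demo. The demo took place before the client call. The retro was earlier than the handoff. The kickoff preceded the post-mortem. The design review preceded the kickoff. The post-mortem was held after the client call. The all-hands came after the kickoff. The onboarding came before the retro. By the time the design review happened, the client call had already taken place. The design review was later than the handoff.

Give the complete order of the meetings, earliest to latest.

The constraints fix every adjacent pair, so only one ordering works:
the onboarding → the demo → the client call → the retro → the handoff → the design review → the kickoff → the post-mortem → the all-hands.

the onboarding, the demo, the client call, the retro, the handoff, the design review, the kickoff, the post-mortem, the all-hands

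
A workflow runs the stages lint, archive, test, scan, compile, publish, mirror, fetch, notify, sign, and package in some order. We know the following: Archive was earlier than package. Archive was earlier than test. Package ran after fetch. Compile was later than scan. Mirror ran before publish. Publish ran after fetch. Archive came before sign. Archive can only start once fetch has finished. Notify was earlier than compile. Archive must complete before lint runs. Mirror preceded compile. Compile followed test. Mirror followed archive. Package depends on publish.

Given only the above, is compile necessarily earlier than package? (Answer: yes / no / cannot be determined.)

cannot be determined

No chain of stated constraints runs from compile to package, and none runs from package to compile either.
So the relative order of compile and package is not fixed by the given facts.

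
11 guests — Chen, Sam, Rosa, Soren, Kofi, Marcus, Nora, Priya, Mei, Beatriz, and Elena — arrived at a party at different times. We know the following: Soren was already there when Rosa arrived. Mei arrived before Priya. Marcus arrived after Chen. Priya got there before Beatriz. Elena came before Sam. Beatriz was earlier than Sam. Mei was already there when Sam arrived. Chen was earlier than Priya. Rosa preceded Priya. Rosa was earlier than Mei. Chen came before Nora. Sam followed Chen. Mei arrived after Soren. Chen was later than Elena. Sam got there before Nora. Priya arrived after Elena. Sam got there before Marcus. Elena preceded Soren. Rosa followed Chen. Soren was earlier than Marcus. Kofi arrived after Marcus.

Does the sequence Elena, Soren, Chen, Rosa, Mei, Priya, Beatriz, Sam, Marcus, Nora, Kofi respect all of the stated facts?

Check each stated constraint against the proposed order — e.g. Soren is ahead of Marcus; Elena is ahead of Sam. Every pair is in the required order; nothing is violated.

yes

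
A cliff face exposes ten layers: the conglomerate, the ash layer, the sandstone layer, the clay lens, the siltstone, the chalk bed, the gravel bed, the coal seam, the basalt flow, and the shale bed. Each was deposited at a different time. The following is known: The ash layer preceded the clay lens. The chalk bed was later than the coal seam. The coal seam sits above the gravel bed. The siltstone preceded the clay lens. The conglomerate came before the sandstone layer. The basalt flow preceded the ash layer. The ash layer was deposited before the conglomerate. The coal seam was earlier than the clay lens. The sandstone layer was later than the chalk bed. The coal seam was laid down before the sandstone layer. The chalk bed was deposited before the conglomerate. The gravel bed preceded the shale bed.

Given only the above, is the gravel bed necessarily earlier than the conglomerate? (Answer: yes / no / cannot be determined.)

Chain the constraints: the gravel bed → the coal seam → the chalk bed → the conglomerate. Each link is directly stated, so the gravel bed comes before the conglomerate.

yes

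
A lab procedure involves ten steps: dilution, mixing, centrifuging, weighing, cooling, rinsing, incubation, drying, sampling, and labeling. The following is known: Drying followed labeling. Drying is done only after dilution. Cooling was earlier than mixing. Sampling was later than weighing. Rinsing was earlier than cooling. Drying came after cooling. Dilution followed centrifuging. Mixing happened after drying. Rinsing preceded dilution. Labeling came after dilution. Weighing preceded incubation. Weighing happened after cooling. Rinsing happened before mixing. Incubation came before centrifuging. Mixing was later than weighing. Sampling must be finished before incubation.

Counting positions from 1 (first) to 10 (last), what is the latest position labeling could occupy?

Labeling must come before drying and mixing — 2 steps forced after it.
Everything else can be placed before labeling in some valid order, so labeling can sit as late as position 10 − 2 = 8.

8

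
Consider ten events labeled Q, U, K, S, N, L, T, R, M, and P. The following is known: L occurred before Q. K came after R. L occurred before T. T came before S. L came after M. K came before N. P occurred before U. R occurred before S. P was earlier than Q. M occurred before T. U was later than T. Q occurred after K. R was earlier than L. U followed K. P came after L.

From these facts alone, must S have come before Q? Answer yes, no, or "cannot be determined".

No chain of stated constraints runs from S to Q, and none runs from Q to S either.
So the relative order of S and Q is not fixed by the given facts.

cannot be determined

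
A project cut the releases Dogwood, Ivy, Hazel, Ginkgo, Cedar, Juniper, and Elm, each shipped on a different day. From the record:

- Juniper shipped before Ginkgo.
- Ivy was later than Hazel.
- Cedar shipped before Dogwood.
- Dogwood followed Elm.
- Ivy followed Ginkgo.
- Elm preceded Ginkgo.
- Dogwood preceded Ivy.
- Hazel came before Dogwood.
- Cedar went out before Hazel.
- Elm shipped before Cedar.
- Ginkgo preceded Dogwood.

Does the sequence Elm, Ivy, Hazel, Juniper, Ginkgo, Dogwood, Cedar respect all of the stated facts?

The constraints require Cedar before Hazel, but in the proposed sequence Hazel appears ahead of Cedar. That one violation is enough.

no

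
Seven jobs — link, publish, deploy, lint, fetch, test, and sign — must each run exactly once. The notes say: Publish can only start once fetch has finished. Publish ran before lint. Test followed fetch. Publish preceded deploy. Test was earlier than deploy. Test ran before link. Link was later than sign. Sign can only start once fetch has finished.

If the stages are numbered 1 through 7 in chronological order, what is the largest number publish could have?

5

Publish must come before deploy and lint — 2 stages forced after it.
Everything else can be placed before publish in some valid order, so publish can sit as late as position 7 − 2 = 5.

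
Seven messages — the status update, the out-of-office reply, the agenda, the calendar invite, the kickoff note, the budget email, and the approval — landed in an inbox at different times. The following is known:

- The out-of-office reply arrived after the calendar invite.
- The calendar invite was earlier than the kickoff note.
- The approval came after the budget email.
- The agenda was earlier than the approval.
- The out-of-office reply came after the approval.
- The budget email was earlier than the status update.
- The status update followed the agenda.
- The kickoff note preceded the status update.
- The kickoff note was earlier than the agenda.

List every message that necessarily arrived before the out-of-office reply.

the agenda, the approval, the budget email, the calendar invite, the kickoff note

Directly stated before the out-of-office reply: the approval and the calendar invite.
The agenda reaches the out-of-office reply via the agenda → the approval → the out-of-office reply.
The budget email reaches the out-of-office reply via the budget email → the approval → the out-of-office reply.
The kickoff note reaches the out-of-office reply via the kickoff note → the agenda → the approval → the out-of-office reply.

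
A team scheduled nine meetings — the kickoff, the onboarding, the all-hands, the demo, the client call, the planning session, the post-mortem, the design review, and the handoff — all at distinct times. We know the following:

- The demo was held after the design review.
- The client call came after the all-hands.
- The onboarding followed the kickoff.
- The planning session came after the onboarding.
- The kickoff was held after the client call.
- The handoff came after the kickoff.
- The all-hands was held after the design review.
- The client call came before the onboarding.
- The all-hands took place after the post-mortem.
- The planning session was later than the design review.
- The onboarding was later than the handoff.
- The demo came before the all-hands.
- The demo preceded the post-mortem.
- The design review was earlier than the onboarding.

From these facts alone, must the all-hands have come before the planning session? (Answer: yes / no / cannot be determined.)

Chain the constraints: the all-hands → the client call → the onboarding → the planning session. Each link is directly stated, so the all-hands comes before the planning session.

yes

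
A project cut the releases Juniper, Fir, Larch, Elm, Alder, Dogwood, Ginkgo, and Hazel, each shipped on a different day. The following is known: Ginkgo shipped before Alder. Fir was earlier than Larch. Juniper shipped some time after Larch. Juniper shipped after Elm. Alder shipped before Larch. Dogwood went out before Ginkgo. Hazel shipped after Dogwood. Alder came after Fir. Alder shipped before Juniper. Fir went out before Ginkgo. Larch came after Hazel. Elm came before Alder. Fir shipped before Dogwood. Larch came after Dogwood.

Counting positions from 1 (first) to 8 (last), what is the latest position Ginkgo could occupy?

Ginkgo must come before Alder, Juniper, and Larch — 3 releases forced after it.
Everything else can be placed before Ginkgo in some valid order, so Ginkgo can sit as late as position 8 − 3 = 5.

5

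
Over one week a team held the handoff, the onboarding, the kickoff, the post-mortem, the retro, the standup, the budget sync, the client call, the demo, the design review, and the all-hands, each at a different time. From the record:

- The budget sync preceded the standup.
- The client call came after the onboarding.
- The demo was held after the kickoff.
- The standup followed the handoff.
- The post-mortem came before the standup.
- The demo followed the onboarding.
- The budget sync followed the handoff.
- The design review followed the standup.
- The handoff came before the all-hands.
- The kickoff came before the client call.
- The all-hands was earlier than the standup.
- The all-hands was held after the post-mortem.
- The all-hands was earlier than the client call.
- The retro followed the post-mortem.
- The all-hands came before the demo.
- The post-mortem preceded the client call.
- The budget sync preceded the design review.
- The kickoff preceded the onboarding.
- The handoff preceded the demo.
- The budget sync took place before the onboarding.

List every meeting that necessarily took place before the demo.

the all-hands, the budget sync, the handoff, the kickoff, the onboarding, the post-mortem

Directly stated before the demo: the all-hands, the handoff, the kickoff, and the onboarding.
The budget sync reaches the demo via the budget sync → the onboarding → the demo.
The post-mortem reaches the demo via the post-mortem → the all-hands → the demo.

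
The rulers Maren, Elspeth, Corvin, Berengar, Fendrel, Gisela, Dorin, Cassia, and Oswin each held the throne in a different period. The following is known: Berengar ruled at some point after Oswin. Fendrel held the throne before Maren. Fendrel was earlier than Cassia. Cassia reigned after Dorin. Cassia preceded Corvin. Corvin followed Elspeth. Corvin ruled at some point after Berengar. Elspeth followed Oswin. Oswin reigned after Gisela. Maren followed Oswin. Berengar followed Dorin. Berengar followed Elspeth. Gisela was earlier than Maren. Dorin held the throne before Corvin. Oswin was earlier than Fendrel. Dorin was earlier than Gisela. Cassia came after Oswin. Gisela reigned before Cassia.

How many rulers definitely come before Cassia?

Directly stated before Cassia: Dorin, Fendrel, Gisela, and Oswin.
No chain forces Berengar (or any of the others) ahead of Cassia.
That's Dorin, Fendrel, Gisela, and Oswin — 4 in all.

4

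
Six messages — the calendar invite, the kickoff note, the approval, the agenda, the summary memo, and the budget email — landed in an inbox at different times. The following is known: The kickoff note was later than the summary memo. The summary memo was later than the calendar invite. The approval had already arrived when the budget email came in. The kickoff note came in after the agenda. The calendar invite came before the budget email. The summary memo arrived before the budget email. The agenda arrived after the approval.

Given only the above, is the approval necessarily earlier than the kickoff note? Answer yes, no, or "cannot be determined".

Chain the constraints: the approval → the agenda → the kickoff note. Each link is directly stated, so the approval comes before the kickoff note.

yes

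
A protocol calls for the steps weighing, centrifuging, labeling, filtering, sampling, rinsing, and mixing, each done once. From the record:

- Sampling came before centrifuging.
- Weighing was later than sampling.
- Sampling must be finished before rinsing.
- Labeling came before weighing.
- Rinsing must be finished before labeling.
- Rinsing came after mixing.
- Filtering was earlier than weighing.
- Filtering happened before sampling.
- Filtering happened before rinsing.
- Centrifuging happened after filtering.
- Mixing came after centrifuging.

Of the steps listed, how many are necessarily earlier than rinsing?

Directly stated before rinsing: filtering, mixing, and sampling.
Centrifuging reaches rinsing via centrifuging → mixing → rinsing.
No chain forces weighing (or any of the others) ahead of rinsing.
That's centrifuging, filtering, mixing, and sampling — 4 in all.

4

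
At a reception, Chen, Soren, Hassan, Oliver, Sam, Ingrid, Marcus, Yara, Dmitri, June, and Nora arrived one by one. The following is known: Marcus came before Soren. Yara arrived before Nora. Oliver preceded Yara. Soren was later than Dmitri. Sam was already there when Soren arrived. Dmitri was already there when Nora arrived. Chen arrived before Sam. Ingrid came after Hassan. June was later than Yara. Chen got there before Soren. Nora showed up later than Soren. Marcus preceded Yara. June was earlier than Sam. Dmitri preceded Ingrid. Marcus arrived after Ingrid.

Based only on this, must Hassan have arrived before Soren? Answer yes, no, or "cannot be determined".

yes

Chain the constraints: Hassan → Ingrid → Marcus → Soren. Each link is directly stated, so Hassan comes before Soren.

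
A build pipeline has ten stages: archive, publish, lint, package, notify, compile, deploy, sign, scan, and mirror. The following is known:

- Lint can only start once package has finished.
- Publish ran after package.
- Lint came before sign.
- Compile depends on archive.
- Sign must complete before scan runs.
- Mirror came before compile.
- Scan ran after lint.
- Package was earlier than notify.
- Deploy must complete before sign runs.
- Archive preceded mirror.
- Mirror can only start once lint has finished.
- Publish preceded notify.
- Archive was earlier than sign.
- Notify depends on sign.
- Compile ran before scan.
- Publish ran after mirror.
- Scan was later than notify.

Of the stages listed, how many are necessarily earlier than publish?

Directly stated before publish: mirror and package.
Archive reaches publish via archive → mirror → publish.
Lint reaches publish via lint → mirror → publish.
No chain forces sign (or any of the others) ahead of publish.
That's archive, lint, mirror, and package — 4 in all.

4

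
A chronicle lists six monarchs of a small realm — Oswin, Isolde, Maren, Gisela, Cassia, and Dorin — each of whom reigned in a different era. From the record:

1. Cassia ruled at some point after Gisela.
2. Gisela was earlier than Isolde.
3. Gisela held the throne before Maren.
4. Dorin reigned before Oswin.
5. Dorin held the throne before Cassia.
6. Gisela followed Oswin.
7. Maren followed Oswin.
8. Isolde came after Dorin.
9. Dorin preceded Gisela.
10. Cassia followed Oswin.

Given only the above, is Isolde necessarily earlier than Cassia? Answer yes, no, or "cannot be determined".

No chain of stated constraints runs from Isolde to Cassia, and none runs from Cassia to Isolde either.
So the relative order of Isolde and Cassia is not fixed by the given facts.

cannot be determined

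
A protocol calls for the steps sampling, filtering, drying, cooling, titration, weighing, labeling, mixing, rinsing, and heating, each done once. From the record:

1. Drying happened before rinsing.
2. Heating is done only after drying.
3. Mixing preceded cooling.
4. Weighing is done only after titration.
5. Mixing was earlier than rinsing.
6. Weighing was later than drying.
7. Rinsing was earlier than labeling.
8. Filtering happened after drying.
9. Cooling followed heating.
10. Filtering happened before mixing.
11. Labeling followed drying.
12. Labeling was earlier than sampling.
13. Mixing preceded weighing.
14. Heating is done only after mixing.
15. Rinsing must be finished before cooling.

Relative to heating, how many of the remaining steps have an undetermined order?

Forced before heating: drying, filtering, and mixing; forced after heating: cooling.
That leaves labeling, rinsing, sampling, titration, and weighing with no forced order relative to heating — 5.

5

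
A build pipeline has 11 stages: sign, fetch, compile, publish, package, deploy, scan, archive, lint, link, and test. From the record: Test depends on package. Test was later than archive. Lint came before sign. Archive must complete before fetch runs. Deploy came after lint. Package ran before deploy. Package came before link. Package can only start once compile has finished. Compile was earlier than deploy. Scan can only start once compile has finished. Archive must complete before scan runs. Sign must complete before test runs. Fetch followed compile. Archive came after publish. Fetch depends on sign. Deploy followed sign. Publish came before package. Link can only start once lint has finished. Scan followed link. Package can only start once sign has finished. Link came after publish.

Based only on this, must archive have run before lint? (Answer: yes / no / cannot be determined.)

No chain of stated constraints runs from archive to lint, and none runs from lint to archive either.
So the relative order of archive and lint is not fixed by the given facts.

cannot be determined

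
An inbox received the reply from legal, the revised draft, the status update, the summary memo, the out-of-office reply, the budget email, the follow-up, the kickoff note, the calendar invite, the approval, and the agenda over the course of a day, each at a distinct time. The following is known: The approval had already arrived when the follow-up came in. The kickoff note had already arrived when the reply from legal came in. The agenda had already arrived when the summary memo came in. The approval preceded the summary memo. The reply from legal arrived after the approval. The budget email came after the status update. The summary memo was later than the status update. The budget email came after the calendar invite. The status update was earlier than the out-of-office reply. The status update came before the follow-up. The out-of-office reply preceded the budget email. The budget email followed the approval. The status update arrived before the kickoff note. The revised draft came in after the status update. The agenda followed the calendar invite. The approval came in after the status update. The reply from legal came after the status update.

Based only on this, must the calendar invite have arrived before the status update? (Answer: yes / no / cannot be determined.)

No chain of stated constraints runs from the calendar invite to the status update, and none runs from the status update to the calendar invite either.
So the relative order of the calendar invite and the status update is not fixed by the given facts.

cannot be determined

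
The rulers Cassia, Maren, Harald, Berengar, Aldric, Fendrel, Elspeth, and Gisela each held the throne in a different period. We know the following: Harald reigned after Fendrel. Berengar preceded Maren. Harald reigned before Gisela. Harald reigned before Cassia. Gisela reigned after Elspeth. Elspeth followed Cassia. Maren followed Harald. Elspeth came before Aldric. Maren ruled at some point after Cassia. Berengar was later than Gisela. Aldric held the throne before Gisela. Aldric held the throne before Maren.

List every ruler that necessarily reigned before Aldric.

Cassia, Elspeth, Fendrel, Harald

Directly stated before Aldric: Elspeth.
Cassia reaches Aldric via Cassia → Elspeth → Aldric.
Fendrel reaches Aldric via Fendrel → Harald → Cassia → Elspeth → Aldric.
Harald reaches Aldric via Harald → Cassia → Elspeth → Aldric.
No chain forces Berengar (or any of the others) ahead of Aldric.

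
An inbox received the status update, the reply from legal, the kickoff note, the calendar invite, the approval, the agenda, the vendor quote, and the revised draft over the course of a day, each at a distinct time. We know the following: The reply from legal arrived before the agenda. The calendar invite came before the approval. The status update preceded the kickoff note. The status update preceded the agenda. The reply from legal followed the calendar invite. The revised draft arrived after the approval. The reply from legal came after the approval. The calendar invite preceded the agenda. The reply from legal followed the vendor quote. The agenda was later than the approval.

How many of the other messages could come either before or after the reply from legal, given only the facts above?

Forced before the reply from legal: the approval, the calendar invite, and the vendor quote; forced after the reply from legal: the agenda.
That leaves the kickoff note, the revised draft, and the status update with no forced order relative to the reply from legal — 3.

3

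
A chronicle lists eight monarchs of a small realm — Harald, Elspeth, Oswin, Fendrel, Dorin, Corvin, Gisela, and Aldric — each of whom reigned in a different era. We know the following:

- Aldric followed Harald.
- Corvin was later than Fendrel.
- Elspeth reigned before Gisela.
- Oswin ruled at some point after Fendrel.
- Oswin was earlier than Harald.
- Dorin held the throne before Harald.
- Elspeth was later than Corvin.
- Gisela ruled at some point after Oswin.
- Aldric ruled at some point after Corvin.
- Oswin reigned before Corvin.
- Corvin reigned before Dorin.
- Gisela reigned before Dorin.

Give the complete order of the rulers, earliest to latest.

The constraints fix every adjacent pair, so only one ordering works:
Fendrel → Oswin → Corvin → Elspeth → Gisela → Dorin → Harald → Aldric.

Fendrel, Oswin, Corvin, Elspeth, Gisela, Dorin, Harald, Aldric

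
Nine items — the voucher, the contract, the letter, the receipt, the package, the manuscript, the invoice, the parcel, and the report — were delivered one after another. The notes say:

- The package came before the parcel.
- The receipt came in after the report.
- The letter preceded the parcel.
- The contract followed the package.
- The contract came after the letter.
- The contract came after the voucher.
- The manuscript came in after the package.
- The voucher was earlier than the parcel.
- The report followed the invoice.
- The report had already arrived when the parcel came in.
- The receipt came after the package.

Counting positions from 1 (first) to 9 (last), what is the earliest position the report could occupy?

2

The invoice must come before the report — 1 forced predecessor.
Nothing else is forced ahead of the report, so its earliest slot is position 1 + 1 = 2.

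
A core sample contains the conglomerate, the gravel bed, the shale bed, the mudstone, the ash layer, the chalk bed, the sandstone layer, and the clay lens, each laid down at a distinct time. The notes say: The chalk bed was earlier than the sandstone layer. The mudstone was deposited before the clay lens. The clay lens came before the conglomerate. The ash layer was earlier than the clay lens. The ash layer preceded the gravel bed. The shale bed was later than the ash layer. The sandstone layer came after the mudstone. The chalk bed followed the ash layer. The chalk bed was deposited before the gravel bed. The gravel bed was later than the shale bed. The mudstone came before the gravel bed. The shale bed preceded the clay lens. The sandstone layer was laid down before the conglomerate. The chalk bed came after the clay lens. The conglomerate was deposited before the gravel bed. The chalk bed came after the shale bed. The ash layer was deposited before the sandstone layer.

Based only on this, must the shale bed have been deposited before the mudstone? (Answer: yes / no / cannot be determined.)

No chain of stated constraints runs from the shale bed to the mudstone, and none runs from the mudstone to the shale bed either.
So the relative order of the shale bed and the mudstone is not fixed by the given facts.

cannot be determined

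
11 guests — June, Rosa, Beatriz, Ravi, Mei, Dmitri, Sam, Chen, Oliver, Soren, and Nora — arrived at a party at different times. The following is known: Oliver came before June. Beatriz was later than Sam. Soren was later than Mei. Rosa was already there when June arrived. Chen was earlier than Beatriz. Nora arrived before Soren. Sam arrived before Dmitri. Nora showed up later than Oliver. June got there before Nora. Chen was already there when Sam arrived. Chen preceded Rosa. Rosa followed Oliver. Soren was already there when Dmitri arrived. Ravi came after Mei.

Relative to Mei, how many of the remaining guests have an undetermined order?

Forced after Mei: Dmitri, Ravi, and Soren.
That leaves Beatriz, Chen, June, Nora, Oliver, Rosa, and Sam with no forced order relative to Mei — 7.

7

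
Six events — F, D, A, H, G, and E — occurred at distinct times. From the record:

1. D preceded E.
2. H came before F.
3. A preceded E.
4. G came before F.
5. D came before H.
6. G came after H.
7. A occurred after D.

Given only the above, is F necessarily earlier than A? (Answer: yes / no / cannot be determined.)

No chain of stated constraints runs from F to A, and none runs from A to F either.
So the relative order of F and A is not fixed by the given facts.

cannot be determined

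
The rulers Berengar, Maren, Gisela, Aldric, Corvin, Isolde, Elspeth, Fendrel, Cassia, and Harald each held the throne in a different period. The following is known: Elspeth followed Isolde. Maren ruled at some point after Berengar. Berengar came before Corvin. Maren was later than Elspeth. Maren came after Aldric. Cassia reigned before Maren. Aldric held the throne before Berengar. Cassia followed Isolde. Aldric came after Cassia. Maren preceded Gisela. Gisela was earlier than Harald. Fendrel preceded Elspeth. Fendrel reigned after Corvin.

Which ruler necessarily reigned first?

Isolde has a chain of constraints placing them before every other ruler, so Isolde must be first.

Isolde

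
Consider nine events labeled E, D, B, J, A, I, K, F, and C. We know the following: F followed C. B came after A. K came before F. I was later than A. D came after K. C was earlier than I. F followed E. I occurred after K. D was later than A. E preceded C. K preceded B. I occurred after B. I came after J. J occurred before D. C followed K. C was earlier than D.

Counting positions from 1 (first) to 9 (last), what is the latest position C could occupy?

6

C must come before D, F, and I — 3 events forced after it.
Everything else can be placed before C in some valid order, so C can sit as late as position 9 − 3 = 6.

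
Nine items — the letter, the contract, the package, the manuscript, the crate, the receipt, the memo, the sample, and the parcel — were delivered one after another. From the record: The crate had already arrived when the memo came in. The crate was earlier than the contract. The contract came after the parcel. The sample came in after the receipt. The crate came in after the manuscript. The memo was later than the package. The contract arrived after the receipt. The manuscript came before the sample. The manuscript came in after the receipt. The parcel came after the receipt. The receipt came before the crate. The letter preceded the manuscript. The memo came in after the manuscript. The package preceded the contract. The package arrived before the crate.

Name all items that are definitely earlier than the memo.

Directly stated before the memo: the crate, the manuscript, and the package.
The letter reaches the memo via the letter → the manuscript → the memo.
The receipt reaches the memo via the receipt → the manuscript → the memo.
No chain forces the contract (or any of the others) ahead of the memo.

the crate, the letter, the manuscript, the package, the receipt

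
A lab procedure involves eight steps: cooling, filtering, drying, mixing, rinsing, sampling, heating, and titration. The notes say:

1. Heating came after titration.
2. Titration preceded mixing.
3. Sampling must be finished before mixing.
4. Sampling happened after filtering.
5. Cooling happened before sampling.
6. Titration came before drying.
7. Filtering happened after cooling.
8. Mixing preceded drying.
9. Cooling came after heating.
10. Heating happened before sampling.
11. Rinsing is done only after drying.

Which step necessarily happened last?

Every other step has a chain of constraints placing it before rinsing, so rinsing is last.

rinsing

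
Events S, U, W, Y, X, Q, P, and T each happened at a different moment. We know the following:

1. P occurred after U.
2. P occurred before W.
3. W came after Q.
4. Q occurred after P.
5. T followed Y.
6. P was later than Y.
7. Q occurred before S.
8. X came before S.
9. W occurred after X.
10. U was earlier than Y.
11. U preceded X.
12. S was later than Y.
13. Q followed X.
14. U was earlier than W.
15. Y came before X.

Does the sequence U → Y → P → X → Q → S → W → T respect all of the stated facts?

yes

Check each stated constraint against the proposed order — e.g. Y is ahead of T; U is ahead of W. Every pair is in the required order; nothing is violated.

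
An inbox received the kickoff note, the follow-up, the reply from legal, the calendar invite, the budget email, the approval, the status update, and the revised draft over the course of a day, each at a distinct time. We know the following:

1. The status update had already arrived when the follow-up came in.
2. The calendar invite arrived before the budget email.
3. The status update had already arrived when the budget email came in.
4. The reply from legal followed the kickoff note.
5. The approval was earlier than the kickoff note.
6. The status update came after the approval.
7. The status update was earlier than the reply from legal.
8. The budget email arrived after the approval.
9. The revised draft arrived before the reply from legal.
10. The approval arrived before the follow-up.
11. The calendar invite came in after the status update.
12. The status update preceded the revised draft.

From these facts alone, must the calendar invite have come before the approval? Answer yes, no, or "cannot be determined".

no

Tracing the constraints gives the approval → the status update → the calendar invite, so the approval must come before the calendar invite.
That means the calendar invite cannot be before the approval.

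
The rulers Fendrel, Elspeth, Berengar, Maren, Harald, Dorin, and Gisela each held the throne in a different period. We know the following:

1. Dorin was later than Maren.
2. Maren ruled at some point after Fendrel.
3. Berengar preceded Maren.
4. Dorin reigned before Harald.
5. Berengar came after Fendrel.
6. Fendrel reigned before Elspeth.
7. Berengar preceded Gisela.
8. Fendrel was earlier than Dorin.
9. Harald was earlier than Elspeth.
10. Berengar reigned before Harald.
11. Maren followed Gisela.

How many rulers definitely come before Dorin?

Directly stated before Dorin: Fendrel and Maren.
Berengar reaches Dorin via Berengar → Maren → Dorin.
Gisela reaches Dorin via Gisela → Maren → Dorin.
No chain forces Harald (or any of the others) ahead of Dorin.
That's Berengar, Fendrel, Gisela, and Maren — 4 in all.

4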